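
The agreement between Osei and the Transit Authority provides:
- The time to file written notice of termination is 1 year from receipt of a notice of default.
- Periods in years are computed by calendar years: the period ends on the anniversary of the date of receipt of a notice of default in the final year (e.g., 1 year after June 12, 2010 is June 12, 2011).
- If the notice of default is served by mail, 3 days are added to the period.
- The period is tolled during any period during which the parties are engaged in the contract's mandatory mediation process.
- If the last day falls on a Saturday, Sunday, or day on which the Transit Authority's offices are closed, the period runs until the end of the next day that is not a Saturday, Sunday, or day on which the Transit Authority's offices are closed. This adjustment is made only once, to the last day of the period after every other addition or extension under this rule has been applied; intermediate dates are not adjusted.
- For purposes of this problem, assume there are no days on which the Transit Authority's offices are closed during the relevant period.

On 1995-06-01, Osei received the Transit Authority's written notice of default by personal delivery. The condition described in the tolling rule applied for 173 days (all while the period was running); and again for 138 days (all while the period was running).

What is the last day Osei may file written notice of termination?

April 8, 1997

1 year after 1995-06-01 is June 1, 1996.
Service was not by mail, so no mail extension applies.
Tolling adds 173 days: June 1, 1996 + 173 days = November 21, 1996.
Tolling adds 138 days: November 21, 1996 + 138 days = April 8, 1997.
April 8, 1997 is a Tuesday and not a day on which the Transit Authority's offices are closed, so no extension applies.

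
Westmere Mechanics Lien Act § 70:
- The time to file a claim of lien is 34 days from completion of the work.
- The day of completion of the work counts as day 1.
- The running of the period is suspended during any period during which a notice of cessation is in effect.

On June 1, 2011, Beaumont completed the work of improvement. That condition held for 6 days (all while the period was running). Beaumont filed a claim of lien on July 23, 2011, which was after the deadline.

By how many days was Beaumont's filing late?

Counting June 1, 2011 as day 1, day 34 is July 4, 2011.
Tolling adds 6 days: July 4, 2011 + 6 days = July 10, 2011.
The deadline is July 10, 2011; from July 10, 2011 to July 23, 2011 is 13 days.

13 days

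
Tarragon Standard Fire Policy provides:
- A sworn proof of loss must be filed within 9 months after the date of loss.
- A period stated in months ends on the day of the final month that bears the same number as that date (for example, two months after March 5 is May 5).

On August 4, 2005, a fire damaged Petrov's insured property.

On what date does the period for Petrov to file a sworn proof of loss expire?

9 months after August 4, 2005 is May 4, 2006.

May 4, 2006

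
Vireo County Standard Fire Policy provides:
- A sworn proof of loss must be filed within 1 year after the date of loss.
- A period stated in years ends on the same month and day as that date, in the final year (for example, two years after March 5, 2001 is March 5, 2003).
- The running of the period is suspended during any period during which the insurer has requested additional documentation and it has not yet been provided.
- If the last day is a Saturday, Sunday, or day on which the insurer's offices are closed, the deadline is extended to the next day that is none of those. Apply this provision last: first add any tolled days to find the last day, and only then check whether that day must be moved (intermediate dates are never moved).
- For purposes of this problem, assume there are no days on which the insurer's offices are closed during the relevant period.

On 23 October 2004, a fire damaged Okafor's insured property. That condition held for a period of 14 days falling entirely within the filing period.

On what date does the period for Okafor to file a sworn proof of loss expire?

1 year after 23 October 2004 is October 23, 2005.
Tolling adds 14 days: October 23, 2005 + 14 days = November 6, 2005.
November 6, 2005 is Sunday. The next qualifying day is November 7, 2005.

November 7, 2005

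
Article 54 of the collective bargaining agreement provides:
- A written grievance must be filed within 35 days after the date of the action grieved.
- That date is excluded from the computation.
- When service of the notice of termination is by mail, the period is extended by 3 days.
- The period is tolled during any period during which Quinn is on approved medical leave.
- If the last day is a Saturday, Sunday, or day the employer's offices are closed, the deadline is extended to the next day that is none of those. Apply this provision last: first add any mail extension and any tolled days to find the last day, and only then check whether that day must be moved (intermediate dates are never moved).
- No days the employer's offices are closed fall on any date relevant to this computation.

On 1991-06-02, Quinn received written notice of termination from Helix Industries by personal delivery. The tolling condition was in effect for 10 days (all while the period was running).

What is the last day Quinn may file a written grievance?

35 days after 1991-06-02 is July 7, 1991.
Service was not by mail, so no mail extension applies.
Tolling adds 10 days: July 7, 1991 + 10 days = July 17, 1991.
July 17, 1991 is a Wednesday and not a day the employer's offices are closed, so no extension applies.

July 17, 1991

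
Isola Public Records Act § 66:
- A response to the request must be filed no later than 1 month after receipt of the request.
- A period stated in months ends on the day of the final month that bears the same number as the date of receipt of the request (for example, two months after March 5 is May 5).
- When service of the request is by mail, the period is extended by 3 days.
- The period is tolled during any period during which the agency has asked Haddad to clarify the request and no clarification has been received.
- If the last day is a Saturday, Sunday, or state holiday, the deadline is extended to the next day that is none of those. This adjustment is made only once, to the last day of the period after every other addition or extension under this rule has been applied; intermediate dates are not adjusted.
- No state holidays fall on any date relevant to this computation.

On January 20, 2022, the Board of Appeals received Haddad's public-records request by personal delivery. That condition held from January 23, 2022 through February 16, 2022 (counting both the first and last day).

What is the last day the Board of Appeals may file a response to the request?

1 month after January 20, 2022 is February 20, 2022.
Service was not by mail, so no mail extension applies.
From January 23, 2022 through February 16, 2022 inclusive is 25 days; tolling adds 25 days: February 20, 2022 + 25 days = March 17, 2022.
March 17, 2022 is a Thursday and not a state holiday, so no extension applies.

March 17, 2022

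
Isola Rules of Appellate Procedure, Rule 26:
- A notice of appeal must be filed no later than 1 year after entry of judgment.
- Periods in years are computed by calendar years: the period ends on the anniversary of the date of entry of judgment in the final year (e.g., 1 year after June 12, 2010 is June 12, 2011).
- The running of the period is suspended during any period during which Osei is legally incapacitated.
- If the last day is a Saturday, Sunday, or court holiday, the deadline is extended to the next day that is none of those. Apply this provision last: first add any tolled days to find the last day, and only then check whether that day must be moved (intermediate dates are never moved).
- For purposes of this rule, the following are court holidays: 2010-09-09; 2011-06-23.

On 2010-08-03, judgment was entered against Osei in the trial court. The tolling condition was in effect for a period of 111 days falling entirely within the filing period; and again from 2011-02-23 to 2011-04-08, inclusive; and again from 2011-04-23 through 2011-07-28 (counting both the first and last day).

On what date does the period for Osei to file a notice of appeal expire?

1 year after 2010-08-03 is August 3, 2011.
Tolling adds 111 days: August 3, 2011 + 111 days = November 22, 2011.
From February 23, 2011 through April 8, 2011 inclusive is 45 days; tolling adds 45 days: November 22, 2011 + 45 days = January 6, 2012.
From April 23, 2011 through July 28, 2011 inclusive is 97 days; tolling adds 97 days: January 6, 2012 + 97 days = April 12, 2012.
April 12, 2012 is a Thursday and not a court holiday, so no extension applies.

April 12, 2012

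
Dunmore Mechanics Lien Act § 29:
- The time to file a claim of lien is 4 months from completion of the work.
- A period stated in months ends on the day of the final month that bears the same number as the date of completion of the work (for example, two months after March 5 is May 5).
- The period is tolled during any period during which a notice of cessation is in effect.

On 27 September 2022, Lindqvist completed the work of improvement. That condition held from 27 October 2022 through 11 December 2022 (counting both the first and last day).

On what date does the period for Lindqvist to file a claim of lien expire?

March 14, 2023

4 months after 27 September 2022 is January 27, 2023.
From October 27, 2022 through December 11, 2022 inclusive is 46 days; tolling adds 46 days: January 27, 2023 + 46 days = March 14, 2023.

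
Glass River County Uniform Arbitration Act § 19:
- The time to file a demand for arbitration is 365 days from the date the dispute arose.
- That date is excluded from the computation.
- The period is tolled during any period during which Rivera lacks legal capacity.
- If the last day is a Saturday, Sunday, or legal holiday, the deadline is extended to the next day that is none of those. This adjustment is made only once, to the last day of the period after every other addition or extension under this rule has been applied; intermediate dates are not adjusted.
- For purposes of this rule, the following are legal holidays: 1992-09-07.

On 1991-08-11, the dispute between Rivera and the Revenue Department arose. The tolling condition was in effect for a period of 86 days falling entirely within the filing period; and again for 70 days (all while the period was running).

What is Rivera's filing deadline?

365 days after 1991-08-11 is August 10, 1992.
Tolling adds 86 days: August 10, 1992 + 86 days = November 4, 1992.
Tolling adds 70 days: November 4, 1992 + 70 days = January 13, 1993.
January 13, 1993 is a Wednesday and not a legal holiday, so no extension applies.

January 13, 1993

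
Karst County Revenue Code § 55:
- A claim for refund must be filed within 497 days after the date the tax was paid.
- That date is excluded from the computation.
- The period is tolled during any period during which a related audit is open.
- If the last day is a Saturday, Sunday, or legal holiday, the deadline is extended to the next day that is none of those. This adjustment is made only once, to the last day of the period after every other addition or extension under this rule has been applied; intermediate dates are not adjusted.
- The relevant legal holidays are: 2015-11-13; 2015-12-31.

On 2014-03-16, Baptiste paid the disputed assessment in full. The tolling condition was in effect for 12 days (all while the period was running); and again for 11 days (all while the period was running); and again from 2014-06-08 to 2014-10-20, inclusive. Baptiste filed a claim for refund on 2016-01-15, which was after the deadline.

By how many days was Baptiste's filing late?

14 days

497 days after 2014-03-16 is July 26, 2015.
Tolling adds 12 days: July 26, 2015 + 12 days = August 7, 2015.
Tolling adds 11 days: August 7, 2015 + 11 days = August 18, 2015.
From June 8, 2014 through October 20, 2014 inclusive is 135 days; tolling adds 135 days: August 18, 2015 + 135 days = December 31, 2015.
December 31, 2015 is a listed holiday. The next qualifying day is January 1, 2016.
The deadline is January 1, 2016; from January 1, 2016 to January 15, 2016 is 14 days.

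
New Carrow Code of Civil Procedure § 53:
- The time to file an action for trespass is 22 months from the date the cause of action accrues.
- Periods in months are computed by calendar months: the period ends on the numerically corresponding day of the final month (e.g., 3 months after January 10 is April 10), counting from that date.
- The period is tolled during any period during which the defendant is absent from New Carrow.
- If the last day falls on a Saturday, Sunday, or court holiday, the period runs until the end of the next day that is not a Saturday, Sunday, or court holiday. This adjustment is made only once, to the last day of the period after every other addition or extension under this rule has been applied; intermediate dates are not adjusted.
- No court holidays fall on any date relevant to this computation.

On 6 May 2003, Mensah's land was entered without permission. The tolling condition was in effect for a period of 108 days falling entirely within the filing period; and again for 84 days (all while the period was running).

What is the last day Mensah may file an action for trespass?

22 months after 6 May 2003 is March 6, 2005.
Tolling adds 108 days: March 6, 2005 + 108 days = June 22, 2005.
Tolling adds 84 days: June 22, 2005 + 84 days = September 14, 2005.
September 14, 2005 is a Wednesday and not a court holiday, so no extension applies.

September 14, 2005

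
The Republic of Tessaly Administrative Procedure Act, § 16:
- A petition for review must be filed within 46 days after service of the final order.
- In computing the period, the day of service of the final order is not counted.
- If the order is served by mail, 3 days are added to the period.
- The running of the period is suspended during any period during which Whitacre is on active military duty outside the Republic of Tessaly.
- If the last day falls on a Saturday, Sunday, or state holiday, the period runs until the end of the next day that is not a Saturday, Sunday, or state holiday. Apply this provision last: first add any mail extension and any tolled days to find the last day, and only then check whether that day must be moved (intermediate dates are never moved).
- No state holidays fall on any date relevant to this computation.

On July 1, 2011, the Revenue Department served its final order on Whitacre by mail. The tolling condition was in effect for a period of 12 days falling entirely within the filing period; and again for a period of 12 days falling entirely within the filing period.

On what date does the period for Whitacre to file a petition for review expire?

46 days after July 1, 2011 is August 16, 2011.
Service was by mail, adding 3 days: August 16, 2011 + 3 days = August 19, 2011.
Tolling adds 12 days: August 19, 2011 + 12 days = August 31, 2011.
Tolling adds 12 days: August 31, 2011 + 12 days = September 12, 2011.
September 12, 2011 is a Monday and not a state holiday, so no extension applies.

September 12, 2011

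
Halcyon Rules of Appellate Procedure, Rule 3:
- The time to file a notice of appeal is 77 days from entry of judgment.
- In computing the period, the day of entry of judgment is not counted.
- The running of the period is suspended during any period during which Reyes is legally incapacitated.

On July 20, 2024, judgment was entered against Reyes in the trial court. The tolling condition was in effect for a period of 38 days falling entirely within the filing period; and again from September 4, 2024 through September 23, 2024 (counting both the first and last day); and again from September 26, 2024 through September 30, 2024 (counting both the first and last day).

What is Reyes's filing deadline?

December 7, 2024

77 days after July 20, 2024 is October 5, 2024.
Tolling adds 38 days: October 5, 2024 + 38 days = November 12, 2024.
From September 4, 2024 through September 23, 2024 inclusive is 20 days; tolling adds 20 days: November 12, 2024 + 20 days = December 2, 2024.
From September 26, 2024 through September 30, 2024 inclusive is 5 days; tolling adds 5 days: December 2, 2024 + 5 days = December 7, 2024.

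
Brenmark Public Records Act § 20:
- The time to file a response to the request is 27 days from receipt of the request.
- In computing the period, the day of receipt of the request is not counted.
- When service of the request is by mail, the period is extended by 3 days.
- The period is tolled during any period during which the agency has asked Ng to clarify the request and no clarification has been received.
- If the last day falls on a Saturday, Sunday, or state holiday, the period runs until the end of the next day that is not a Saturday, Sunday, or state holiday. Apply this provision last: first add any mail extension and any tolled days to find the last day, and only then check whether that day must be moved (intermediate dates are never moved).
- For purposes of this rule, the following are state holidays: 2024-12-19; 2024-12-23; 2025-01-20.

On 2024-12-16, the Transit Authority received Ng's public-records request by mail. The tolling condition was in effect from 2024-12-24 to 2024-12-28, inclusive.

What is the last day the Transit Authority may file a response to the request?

27 days after 2024-12-16 is January 12, 2025.
Service was by mail, adding 3 days: January 12, 2025 + 3 days = January 15, 2025.
From December 24, 2024 through December 28, 2024 inclusive is 5 days; tolling adds 5 days: January 15, 2025 + 5 days = January 20, 2025.
January 20, 2025 is a listed holiday. The next qualifying day is January 21, 2025.

January 21, 2025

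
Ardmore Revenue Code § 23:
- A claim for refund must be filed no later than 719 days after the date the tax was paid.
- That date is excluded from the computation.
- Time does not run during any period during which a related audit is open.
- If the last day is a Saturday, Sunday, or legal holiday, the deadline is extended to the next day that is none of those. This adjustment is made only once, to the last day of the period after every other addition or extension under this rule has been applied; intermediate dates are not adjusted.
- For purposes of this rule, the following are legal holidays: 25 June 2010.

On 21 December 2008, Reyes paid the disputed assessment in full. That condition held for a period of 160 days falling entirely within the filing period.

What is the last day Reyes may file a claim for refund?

May 19, 2011

719 days after 21 December 2008 is December 10, 2010.
Tolling adds 160 days: December 10, 2010 + 160 days = May 19, 2011.
May 19, 2011 is a Thursday and not a legal holiday, so no extension applies.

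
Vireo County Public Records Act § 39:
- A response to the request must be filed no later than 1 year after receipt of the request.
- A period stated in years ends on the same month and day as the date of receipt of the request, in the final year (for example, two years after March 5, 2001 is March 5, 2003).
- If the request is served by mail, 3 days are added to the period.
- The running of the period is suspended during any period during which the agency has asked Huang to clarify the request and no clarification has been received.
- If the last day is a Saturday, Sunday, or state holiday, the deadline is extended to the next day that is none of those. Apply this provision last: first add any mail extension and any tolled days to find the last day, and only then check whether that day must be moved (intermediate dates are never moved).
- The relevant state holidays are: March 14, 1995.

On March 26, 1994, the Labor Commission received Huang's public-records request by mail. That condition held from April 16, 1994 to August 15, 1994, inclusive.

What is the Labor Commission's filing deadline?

July 31, 1995

1 year after March 26, 1994 is March 26, 1995.
Service was by mail, adding 3 days: March 26, 1995 + 3 days = March 29, 1995.
From April 16, 1994 through August 15, 1994 inclusive is 122 days; tolling adds 122 days: March 29, 1995 + 122 days = July 29, 1995.
July 29, 1995 is Saturday; July 30, 1995 is Sunday. The next qualifying day is July 31, 1995.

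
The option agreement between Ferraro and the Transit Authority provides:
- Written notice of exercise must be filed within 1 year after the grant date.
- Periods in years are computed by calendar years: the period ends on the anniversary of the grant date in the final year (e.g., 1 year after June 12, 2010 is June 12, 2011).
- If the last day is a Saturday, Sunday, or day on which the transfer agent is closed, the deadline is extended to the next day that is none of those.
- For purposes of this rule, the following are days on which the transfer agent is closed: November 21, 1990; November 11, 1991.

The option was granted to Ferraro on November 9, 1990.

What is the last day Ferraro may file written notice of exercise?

1 year after November 9, 1990 is November 9, 1991.
November 9, 1991 is Saturday; November 10, 1991 is Sunday; November 11, 1991 is a listed holiday. The next qualifying day is November 12, 1991.

November 12, 1991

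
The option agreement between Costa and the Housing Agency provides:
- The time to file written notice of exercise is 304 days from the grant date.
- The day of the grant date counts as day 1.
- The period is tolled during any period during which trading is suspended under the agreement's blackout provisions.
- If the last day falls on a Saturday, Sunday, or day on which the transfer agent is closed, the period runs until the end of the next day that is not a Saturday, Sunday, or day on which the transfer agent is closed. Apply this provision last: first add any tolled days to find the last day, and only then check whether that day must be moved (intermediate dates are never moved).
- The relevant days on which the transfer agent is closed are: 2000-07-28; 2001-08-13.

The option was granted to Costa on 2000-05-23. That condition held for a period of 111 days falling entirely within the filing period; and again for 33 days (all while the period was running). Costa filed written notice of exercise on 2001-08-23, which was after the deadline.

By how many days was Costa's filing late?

9 days

Counting 2000-05-23 as day 1, day 304 is March 22, 2001.
Tolling adds 111 days: March 22, 2001 + 111 days = July 11, 2001.
Tolling adds 33 days: July 11, 2001 + 33 days = August 13, 2001.
August 13, 2001 is a listed holiday. The next qualifying day is August 14, 2001.
The deadline is August 14, 2001; from August 14, 2001 to August 23, 2001 is 9 days.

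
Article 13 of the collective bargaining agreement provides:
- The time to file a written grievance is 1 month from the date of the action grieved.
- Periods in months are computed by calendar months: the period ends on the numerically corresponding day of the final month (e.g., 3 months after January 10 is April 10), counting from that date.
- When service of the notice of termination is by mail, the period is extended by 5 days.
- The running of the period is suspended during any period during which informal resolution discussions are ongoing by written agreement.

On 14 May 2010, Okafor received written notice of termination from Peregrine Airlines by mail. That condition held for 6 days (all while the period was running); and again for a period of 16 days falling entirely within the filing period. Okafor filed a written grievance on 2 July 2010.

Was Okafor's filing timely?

1 month after 14 May 2010 is June 14, 2010.
Service was by mail, adding 5 days: June 14, 2010 + 5 days = June 19, 2010.
Tolling adds 6 days: June 19, 2010 + 6 days = June 25, 2010.
Tolling adds 16 days: June 25, 2010 + 16 days = July 11, 2010.
The deadline is July 11, 2010; the filing on July 2, 2010 is on or before that date.

Yes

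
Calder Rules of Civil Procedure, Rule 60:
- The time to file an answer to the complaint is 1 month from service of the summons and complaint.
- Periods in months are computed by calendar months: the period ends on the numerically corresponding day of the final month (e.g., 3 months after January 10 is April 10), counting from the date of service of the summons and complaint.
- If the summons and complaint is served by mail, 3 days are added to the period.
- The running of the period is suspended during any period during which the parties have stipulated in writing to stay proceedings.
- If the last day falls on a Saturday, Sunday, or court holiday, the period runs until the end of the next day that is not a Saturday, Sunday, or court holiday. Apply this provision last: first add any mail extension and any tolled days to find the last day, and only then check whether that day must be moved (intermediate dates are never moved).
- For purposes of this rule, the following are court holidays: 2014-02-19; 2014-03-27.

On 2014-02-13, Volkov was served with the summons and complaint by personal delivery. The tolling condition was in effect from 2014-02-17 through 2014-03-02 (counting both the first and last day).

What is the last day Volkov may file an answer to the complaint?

1 month after 2014-02-13 is March 13, 2014.
Service was not by mail, so no mail extension applies.
From February 17, 2014 through March 2, 2014 inclusive is 14 days; tolling adds 14 days: March 13, 2014 + 14 days = March 27, 2014.
March 27, 2014 is a listed holiday. The next qualifying day is March 28, 2014.

March 28, 2014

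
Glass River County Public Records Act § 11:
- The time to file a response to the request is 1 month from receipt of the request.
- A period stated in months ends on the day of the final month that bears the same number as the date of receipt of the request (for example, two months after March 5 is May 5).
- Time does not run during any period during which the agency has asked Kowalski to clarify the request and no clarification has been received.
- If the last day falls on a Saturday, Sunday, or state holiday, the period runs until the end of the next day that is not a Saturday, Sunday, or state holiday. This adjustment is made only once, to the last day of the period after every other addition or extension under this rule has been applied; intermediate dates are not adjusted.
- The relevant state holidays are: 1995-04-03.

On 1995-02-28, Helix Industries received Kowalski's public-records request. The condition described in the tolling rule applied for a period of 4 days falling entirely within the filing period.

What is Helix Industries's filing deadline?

1 month after 1995-02-28 is March 28, 1995.
Tolling adds 4 days: March 28, 1995 + 4 days = April 1, 1995.
April 1, 1995 is Saturday; April 2, 1995 is Sunday; April 3, 1995 is a listed holiday. The next qualifying day is April 4, 1995.

April 4, 1995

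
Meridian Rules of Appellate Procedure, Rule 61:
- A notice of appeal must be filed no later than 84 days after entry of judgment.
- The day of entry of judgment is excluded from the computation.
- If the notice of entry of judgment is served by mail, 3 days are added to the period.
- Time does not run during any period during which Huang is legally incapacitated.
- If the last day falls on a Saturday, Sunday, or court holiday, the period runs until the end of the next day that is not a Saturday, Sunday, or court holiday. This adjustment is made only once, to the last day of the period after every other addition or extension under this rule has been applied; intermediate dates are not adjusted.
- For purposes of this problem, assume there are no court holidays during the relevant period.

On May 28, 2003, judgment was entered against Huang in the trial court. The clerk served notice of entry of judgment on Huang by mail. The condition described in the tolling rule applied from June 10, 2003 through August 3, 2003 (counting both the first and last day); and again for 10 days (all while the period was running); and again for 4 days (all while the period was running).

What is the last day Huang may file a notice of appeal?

October 31, 2003

84 days after May 28, 2003 is August 20, 2003.
Service was by mail, adding 3 days: August 20, 2003 + 3 days = August 23, 2003.
From June 10, 2003 through August 3, 2003 inclusive is 55 days; tolling adds 55 days: August 23, 2003 + 55 days = October 17, 2003.
Tolling adds 10 days: October 17, 2003 + 10 days = October 27, 2003.
Tolling adds 4 days: October 27, 2003 + 4 days = October 31, 2003.
October 31, 2003 is a Friday and not a court holiday, so no extension applies.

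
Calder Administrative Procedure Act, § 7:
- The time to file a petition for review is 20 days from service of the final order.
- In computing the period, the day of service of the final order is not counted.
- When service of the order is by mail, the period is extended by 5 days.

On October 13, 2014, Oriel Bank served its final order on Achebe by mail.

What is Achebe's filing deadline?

20 days after October 13, 2014 is November 2, 2014.
Service was by mail, adding 5 days: November 2, 2014 + 5 days = November 7, 2014.

November 7, 2014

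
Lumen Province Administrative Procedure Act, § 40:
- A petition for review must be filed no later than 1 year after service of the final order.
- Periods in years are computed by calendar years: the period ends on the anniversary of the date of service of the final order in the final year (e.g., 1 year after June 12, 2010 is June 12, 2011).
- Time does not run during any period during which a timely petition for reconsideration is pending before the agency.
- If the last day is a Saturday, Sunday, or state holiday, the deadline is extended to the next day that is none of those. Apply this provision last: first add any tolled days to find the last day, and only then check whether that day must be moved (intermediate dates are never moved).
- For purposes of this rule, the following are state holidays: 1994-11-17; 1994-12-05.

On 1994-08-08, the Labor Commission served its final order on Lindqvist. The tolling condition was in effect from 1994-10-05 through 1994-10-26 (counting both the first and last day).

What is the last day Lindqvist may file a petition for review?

August 30, 1995

1 year after 1994-08-08 is August 8, 1995.
From October 5, 1994 through October 26, 1994 inclusive is 22 days; tolling adds 22 days: August 8, 1995 + 22 days = August 30, 1995.
August 30, 1995 is a Wednesday and not a state holiday, so no extension applies.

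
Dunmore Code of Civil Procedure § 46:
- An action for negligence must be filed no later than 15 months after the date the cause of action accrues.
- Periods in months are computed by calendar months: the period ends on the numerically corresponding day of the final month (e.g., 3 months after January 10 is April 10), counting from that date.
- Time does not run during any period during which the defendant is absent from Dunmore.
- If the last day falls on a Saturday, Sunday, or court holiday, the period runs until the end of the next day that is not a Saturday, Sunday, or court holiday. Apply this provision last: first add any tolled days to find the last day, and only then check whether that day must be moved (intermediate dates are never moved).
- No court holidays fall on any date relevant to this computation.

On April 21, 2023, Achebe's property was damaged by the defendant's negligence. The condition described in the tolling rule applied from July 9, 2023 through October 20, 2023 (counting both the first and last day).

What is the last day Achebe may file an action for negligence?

15 months after April 21, 2023 is July 21, 2024.
From July 9, 2023 through October 20, 2023 inclusive is 104 days; tolling adds 104 days: July 21, 2024 + 104 days = November 2, 2024.
November 2, 2024 is Saturday; November 3, 2024 is Sunday. The next qualifying day is November 4, 2024.

November 4, 2024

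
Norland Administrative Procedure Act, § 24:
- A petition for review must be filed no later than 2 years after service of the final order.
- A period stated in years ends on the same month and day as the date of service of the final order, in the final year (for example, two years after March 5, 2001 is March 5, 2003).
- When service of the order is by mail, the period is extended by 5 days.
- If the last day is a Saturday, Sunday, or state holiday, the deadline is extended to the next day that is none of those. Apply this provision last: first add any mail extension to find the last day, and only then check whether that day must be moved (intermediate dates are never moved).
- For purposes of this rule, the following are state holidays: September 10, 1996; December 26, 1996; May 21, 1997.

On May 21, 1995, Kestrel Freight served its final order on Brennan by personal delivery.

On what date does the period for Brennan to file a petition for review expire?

2 years after May 21, 1995 is May 21, 1997.
Service was not by mail, so no mail extension applies.
May 21, 1997 is a listed holiday. The next qualifying day is May 22, 1997.

May 22, 1997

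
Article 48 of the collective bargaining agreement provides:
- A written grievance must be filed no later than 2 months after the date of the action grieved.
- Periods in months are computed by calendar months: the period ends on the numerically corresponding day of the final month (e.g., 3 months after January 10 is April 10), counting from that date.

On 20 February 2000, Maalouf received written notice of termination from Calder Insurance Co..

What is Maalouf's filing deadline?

April 20, 2000

2 months after 20 February 2000 is April 20, 2000.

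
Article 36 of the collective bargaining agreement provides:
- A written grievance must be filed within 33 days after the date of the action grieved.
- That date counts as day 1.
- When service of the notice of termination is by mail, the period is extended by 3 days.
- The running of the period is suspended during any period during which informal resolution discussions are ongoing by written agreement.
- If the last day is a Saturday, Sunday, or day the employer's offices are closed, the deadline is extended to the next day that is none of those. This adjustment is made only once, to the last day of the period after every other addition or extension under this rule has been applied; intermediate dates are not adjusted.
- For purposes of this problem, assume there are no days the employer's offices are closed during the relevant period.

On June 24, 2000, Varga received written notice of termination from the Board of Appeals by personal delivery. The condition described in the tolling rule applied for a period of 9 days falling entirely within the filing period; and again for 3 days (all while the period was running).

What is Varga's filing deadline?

August 7, 2000

Counting June 24, 2000 as day 1, day 33 is July 26, 2000.
Service was not by mail, so no mail extension applies.
Tolling adds 9 days: July 26, 2000 + 9 days = August 4, 2000.
Tolling adds 3 days: August 4, 2000 + 3 days = August 7, 2000.
August 7, 2000 is a Monday and not a day the employer's offices are closed, so no extension applies.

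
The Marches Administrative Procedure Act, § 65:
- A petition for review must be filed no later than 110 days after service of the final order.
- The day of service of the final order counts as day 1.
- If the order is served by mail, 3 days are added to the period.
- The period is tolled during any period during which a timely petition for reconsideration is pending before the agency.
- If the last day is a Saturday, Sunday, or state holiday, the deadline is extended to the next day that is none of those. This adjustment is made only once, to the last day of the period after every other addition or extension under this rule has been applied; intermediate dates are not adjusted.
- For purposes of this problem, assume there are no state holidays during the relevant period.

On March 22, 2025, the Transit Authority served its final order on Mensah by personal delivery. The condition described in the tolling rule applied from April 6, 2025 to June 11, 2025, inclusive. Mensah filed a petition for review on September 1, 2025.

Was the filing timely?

Counting March 22, 2025 as day 1, day 110 is July 9, 2025.
Service was not by mail, so no mail extension applies.
From April 6, 2025 through June 11, 2025 inclusive is 67 days; tolling adds 67 days: July 9, 2025 + 67 days = September 14, 2025.
September 14, 2025 is Sunday. The next qualifying day is September 15, 2025.
The deadline is September 15, 2025; the filing on September 1, 2025 is on or before that date.

Yes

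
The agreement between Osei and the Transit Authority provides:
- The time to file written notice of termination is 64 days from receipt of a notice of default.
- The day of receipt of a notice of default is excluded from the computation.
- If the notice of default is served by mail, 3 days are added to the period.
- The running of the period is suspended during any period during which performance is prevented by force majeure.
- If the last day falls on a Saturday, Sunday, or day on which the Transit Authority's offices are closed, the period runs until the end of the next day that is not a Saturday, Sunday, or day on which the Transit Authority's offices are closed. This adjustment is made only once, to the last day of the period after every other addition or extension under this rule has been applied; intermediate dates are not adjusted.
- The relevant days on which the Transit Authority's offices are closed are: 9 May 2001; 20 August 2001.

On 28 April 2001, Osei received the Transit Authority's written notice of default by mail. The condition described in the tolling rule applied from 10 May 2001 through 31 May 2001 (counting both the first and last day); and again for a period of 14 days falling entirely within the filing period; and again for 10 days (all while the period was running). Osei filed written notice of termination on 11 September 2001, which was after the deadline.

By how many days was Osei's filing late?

64 days after 28 April 2001 is July 1, 2001.
Service was by mail, adding 3 days: July 1, 2001 + 3 days = July 4, 2001.
From May 10, 2001 through May 31, 2001 inclusive is 22 days; tolling adds 22 days: July 4, 2001 + 22 days = July 26, 2001.
Tolling adds 14 days: July 26, 2001 + 14 days = August 9, 2001.
Tolling adds 10 days: August 9, 2001 + 10 days = August 19, 2001.
August 19, 2001 is Sunday; August 20, 2001 is a listed holiday. The next qualifying day is August 21, 2001.
The deadline is August 21, 2001; from August 21, 2001 to September 11, 2001 is 21 days.

21 days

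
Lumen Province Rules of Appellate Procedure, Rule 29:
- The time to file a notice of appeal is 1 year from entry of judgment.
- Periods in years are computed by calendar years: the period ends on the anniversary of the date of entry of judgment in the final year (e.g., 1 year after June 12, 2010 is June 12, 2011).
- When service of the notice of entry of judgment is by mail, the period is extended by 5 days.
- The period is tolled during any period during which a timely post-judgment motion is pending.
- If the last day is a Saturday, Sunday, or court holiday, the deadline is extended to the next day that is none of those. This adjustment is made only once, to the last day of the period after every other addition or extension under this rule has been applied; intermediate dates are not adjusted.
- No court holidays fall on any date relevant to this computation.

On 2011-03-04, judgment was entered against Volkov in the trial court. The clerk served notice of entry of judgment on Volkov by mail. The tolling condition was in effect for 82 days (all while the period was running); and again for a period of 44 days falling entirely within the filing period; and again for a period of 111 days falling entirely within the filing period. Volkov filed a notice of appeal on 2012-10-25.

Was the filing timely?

1 year after 2011-03-04 is March 4, 2012.
Service was by mail, adding 5 days: March 4, 2012 + 5 days = March 9, 2012.
Tolling adds 82 days: March 9, 2012 + 82 days = May 30, 2012.
Tolling adds 44 days: May 30, 2012 + 44 days = July 13, 2012.
Tolling adds 111 days: July 13, 2012 + 111 days = November 1, 2012.
November 1, 2012 is a Thursday and not a court holiday, so no extension applies.
The deadline is November 1, 2012; the filing on October 25, 2012 is on or before that date.

Yes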